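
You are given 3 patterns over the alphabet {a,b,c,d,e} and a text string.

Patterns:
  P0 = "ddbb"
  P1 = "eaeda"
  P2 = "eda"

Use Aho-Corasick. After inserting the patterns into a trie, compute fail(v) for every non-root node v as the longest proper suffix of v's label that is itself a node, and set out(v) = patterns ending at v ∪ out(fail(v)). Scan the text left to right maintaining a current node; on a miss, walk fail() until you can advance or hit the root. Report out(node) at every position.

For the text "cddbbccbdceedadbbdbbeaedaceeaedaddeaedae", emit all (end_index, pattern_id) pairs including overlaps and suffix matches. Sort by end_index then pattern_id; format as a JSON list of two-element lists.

Build automaton:
Trie nodes:
  n0 'ε': d→1 e→5
  n1 'd': d→2
  n2 'dd': b→3
  n3 'ddb': b→4
  n4 'ddbb': ·  [P0 ends]
  n5 'e': a→6 d→10
  n6 'ea': e→7
  n7 'eae': d→8
  n8 'eaed': a→9
  n9 'eaeda': ·  [P1 ends]
  n10 'ed': a→11
  n11 'eda': ·  [P2 ends]

Failure links (BFS by depth):
  fail(1) 'd': from fail(0)=0 chase 'd': 0 ⇒ 0;  out=∅∪out(0)=∅
  fail(5) 'e': from fail(0)=0 chase 'e': 0 ⇒ 0;  out=∅∪out(0)=∅
  fail(2) 'dd': from fail(1)=0 chase 'd': 0 ⇒ 1;  out=∅∪out(1)=∅
  fail(6) 'ea': from fail(5)=0 chase 'a': 0 ⇒ 0;  out=∅∪out(0)=∅
  fail(10) 'ed': from fail(5)=0 chase 'd': 0 ⇒ 1;  out=∅∪out(1)=∅
  fail(3) 'ddb': from fail(2)=1 chase 'b': 1→0 ⇒ 0;  out=∅∪out(0)=∅
  fail(7) 'eae': from fail(6)=0 chase 'e': 0 ⇒ 5;  out=∅∪out(5)=∅
  fail(11) 'eda': from fail(10)=1 chase 'a': 1→0 ⇒ 0;  out={2}∪out(0)={2}
  fail(4) 'ddbb': from fail(3)=0 chase 'b': 0 ⇒ 0;  out={0}∪out(0)={0}
  fail(8) 'eaed': from fail(7)=5 chase 'd': 5 ⇒ 10;  out=∅∪out(10)=∅
  fail(9) 'eaeda': from fail(8)=10 chase 'a': 10 ⇒ 11;  out={1}∪out(11)={1,2}

Text stream:
i=0 'c': node 0→0
i=1 'd': node 0→1
i=2 'd': node 1→2
i=3 'b': node 2→3
i=4 'b': node 3→4  → match P0@[1:4]
i=5 'c': node 4→0 (via fail)
i=6 'c': node 0→0
i=7 'b': node 0→0
i=8 'd': node 0→1
i=9 'c': node 1→0 (via fail)
i=10 'e': node 0→5
i=11 'e': node 5→5 (via fail)
i=12 'd': node 5→10
i=13 'a': node 10→11  → match P2@[11:13]
i=14 'd': node 11→1 (via fail)
i=15 'b': node 1→0 (via fail)
i=16 'b': node 0→0
i=17 'd': node 0→1
i=18 'b': node 1→0 (via fail)
i=19 'b': node 0→0
i=20 'e': node 0→5
i=21 'a': node 5→6
i=22 'e': node 6→7
i=23 'd': node 7→8
i=24 'a': node 8→9  → match P1@[20:24],P2@[22:24]
i=25 'c': node 9→0 (via fail)
i=26 'e': node 0→5
i=27 'e': node 5→5 (via fail)
i=28 'a': node 5→6
i=29 'e': node 6→7
i=30 'd': node 7→8
i=31 'a': node 8→9  → match P1@[27:31],P2@[29:31]
i=32 'd': node 9→1 (via fail)
i=33 'd': node 1→2
i=34 'e': node 2→5 (via fail)
i=35 'a': node 5→6
i=36 'e': node 6→7
i=37 'd': node 7→8
i=38 'a': node 8→9  → match P1@[34:38],P2@[36:38]
i=39 'e': node 9→5 (via fail)

Result: [[4,0],[13,2],[24,1],[24,2],[31,1],[31,2],[38,1],[38,2]]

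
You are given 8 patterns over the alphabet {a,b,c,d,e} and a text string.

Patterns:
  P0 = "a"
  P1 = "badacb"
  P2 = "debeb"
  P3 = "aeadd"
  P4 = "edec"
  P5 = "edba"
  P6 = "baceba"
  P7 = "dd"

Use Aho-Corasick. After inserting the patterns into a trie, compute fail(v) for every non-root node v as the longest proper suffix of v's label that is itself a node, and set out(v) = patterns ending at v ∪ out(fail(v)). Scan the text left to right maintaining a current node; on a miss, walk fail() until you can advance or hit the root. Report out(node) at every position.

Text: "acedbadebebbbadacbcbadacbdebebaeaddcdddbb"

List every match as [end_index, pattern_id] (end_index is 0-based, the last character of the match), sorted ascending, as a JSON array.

Construct AC machine:
Trie (insert patterns):
  n0 'ε': a→1 b→2 d→8 e→17
  n1 'a': e→13  ←P0
  n2 'b': a→3
  n3 'ba': c→23 d→4
  n4 'bad': a→5
  n5 'bada': c→6
  n6 'badac': b→7
  n7 'badacb': ·  ←P1
  n8 'd': d→27 e→9
  n9 'de': b→10
  n10 'deb': e→11
  n11 'debe': b→12
  n12 'debeb': ·  ←P2
  n13 'ae': a→14
  n14 'aea': d→15
  n15 'aead': d→16
  n16 'aeadd': ·  ←P3
  n17 'e': d→18
  n18 'ed': b→21 e→19
  n19 'ede': c→20
  n20 'edec': ·  ←P4
  n21 'edb': a→22
  n22 'edba': ·  ←P5
  n23 'bac': e→24
  n24 'bace': b→25
  n25 'baceb': a→26
  n26 'baceba': ·  ←P6
  n27 'dd': ·  ←P7

Failure links (BFS by depth):
  n1('a'): parent n0 fail=0; on 'a' 0 → fail=0;  out {0}∪∅={0}
  n2('b'): parent n0 fail=0; on 'b' 0 → fail=0;  out ∅∪∅=∅
  n8('d'): parent n0 fail=0; on 'd' 0 → fail=0;  out ∅∪∅=∅
  n17('e'): parent n0 fail=0; on 'e' 0 → fail=0;  out ∅∪∅=∅
  n3('ba'): parent n2 fail=0; on 'a' 0 → fail=1;  out ∅∪{0}={0}
  n9('de'): parent n8 fail=0; on 'e' 0 → fail=17;  out ∅∪∅=∅
  n13('ae'): parent n1 fail=0; on 'e' 0 → fail=17;  out ∅∪∅=∅
  n18('ed'): parent n17 fail=0; on 'd' 0 → fail=8;  out ∅∪∅=∅
  n27('dd'): parent n8 fail=0; on 'd' 0 → fail=8;  out {7}∪∅={7}
  n4('bad'): parent n3 fail=1; on 'd' 1→0 → fail=8;  out ∅∪∅=∅
  n10('deb'): parent n9 fail=17; on 'b' 17→0 → fail=2;  out ∅∪∅=∅
  n14('aea'): parent n13 fail=17; on 'a' 17→0 → fail=1;  out ∅∪{0}={0}
  n19('ede'): parent n18 fail=8; on 'e' 8 → fail=9;  out ∅∪∅=∅
  n21('edb'): parent n18 fail=8; on 'b' 8→0 → fail=2;  out ∅∪∅=∅
  n23('bac'): parent n3 fail=1; on 'c' 1→0 → fail=0;  out ∅∪∅=∅
  n5('bada'): parent n4 fail=8; on 'a' 8→0 → fail=1;  out ∅∪{0}={0}
  n11('debe'): parent n10 fail=2; on 'e' 2→0 → fail=17;  out ∅∪∅=∅
  n15('aead'): parent n14 fail=1; on 'd' 1→0 → fail=8;  out ∅∪∅=∅
  n20('edec'): parent n19 fail=9; on 'c' 9→17→0 → fail=0;  out {4}∪∅={4}
  n22('edba'): parent n21 fail=2; on 'a' 2 → fail=3;  out {5}∪{0}={0,5}
  n24('bace'): parent n23 fail=0; on 'e' 0 → fail=17;  out ∅∪∅=∅
  n6('badac'): parent n5 fail=1; on 'c' 1→0 → fail=0;  out ∅∪∅=∅
  n12('debeb'): parent n11 fail=17; on 'b' 17→0 → fail=2;  out {2}∪∅={2}
  n16('aeadd'): parent n15 fail=8; on 'd' 8 → fail=27;  out {3}∪{7}={3,7}
  n25('baceb'): parent n24 fail=17; on 'b' 17→0 → fail=2;  out ∅∪∅=∅
  n7('badacb'): parent n6 fail=0; on 'b' 0 → fail=2;  out {1}∪∅={1}
  n26('baceba'): parent n25 fail=2; on 'a' 2 → fail=3;  out {6}∪{0}={0,6}

Scan:
i=0 'a': node 0→1  emit P0@[0:0]
i=1 'c': node 1→0 ·f
i=2 'e': node 0→17
i=3 'd': node 17→18
i=4 'b': node 18→21
i=5 'a': node 21→22  emit P0@[5:5],P5@[2:5]
i=6 'd': node 22→4 ·f
i=7 'e': node 4→9 ·f
i=8 'b': node 9→10
i=9 'e': node 10→11
i=10 'b': node 11→12  emit P2@[6:10]
i=11 'b': node 12→2 ·f
i=12 'b': node 2→2 ·f
i=13 'a': node 2→3  emit P0@[13:13]
i=14 'd': node 3→4
i=15 'a': node 4→5  emit P0@[15:15]
i=16 'c': node 5→6
i=17 'b': node 6→7  emit P1@[12:17]
i=18 'c': node 7→0 ·f
i=19 'b': node 0→2
i=20 'a': node 2→3  emit P0@[20:20]
i=21 'd': node 3→4
i=22 'a': node 4→5  emit P0@[22:22]
i=23 'c': node 5→6
i=24 'b': node 6→7  emit P1@[19:24]
i=25 'd': node 7→8 ·f
i=26 'e': node 8→9
i=27 'b': node 9→10
i=28 'e': node 10→11
i=29 'b': node 11→12  emit P2@[25:29]
i=30 'a': node 12→3 ·f  emit P0@[30:30]
i=31 'e': node 3→13 ·f
i=32 'a': node 13→14  emit P0@[32:32]
i=33 'd': node 14→15
i=34 'd': node 15→16  emit P3@[30:34],P7@[33:34]
i=35 'c': node 16→0 ·f
i=36 'd': node 0→8
i=37 'd': node 8→27  emit P7@[36:37]
i=38 'd': node 27→27 ·f  emit P7@[37:38]
i=39 'b': node 27→2 ·f
i=40 'b': node 2→2 ·f

All matches (sorted): [[0,0],[5,0],[5,5],[10,2],[13,0],[15,0],[17,1],[20,0],[22,0],[24,1],[29,2],[30,0],[32,0],[34,3],[34,7],[37,7],[38,7]]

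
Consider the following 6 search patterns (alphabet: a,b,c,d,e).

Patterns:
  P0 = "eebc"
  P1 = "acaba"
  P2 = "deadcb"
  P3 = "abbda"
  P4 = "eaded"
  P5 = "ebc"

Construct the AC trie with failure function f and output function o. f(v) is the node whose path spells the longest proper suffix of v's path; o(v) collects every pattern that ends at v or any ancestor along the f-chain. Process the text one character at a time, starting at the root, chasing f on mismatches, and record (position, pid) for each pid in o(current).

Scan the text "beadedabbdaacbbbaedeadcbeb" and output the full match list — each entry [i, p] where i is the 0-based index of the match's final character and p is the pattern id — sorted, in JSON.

Build:
Trie (insert patterns):
  n0 'ε': a→5 d→10 e→1
  n1 'e': a→20 b→24 e→2
  n2 'ee': b→3
  n3 'eeb': c→4
  n4 'eebc': ·  [P0 ends]
  n5 'a': b→16 c→6
  n6 'ac': a→7
  n7 'aca': b→8
  n8 'acab': a→9
  n9 'acaba': ·  [P1 ends]
  n10 'd': e→11
  n11 'de': a→12
  n12 'dea': d→13
  n13 'dead': c→14
  n14 'deadc': b→15
  n15 'deadcb': ·  [P2 ends]
  n16 'ab': b→17
  n17 'abb': d→18
  n18 'abbd': a→19
  n19 'abbda': ·  [P3 ends]
  n20 'ea': d→21
  n21 'ead': e→22
  n22 'eade': d→23
  n23 'eaded': ·  [P4 ends]
  n24 'eb': c→25
  n25 'ebc': ·  [P5 ends]

BFS fail/out derivation:
  n1('e'): parent n0 fail=0; on 'e' 0 → fail=0;  out ∅∪∅=∅
  n5('a'): parent n0 fail=0; on 'a' 0 → fail=0;  out ∅∪∅=∅
  n10('d'): parent n0 fail=0; on 'd' 0 → fail=0;  out ∅∪∅=∅
  n2('ee'): parent n1 fail=0; on 'e' 0 → fail=1;  out ∅∪∅=∅
  n6('ac'): parent n5 fail=0; on 'c' 0 → fail=0;  out ∅∪∅=∅
  n11('de'): parent n10 fail=0; on 'e' 0 → fail=1;  out ∅∪∅=∅
  n16('ab'): parent n5 fail=0; on 'b' 0 → fail=0;  out ∅∪∅=∅
  n20('ea'): parent n1 fail=0; on 'a' 0 → fail=5;  out ∅∪∅=∅
  n24('eb'): parent n1 fail=0; on 'b' 0 → fail=0;  out ∅∪∅=∅
  n3('eeb'): parent n2 fail=1; on 'b' 1 → fail=24;  out ∅∪∅=∅
  n7('aca'): parent n6 fail=0; on 'a' 0 → fail=5;  out ∅∪∅=∅
  n12('dea'): parent n11 fail=1; on 'a' 1 → fail=20;  out ∅∪∅=∅
  n17('abb'): parent n16 fail=0; on 'b' 0 → fail=0;  out ∅∪∅=∅
  n21('ead'): parent n20 fail=5; on 'd' 5→0 → fail=10;  out ∅∪∅=∅
  n25('ebc'): parent n24 fail=0; on 'c' 0 → fail=0;  out {5}∪∅={5}
  n4('eebc'): parent n3 fail=24; on 'c' 24 → fail=25;  out {0}∪{5}={0,5}
  n8('acab'): parent n7 fail=5; on 'b' 5 → fail=16;  out ∅∪∅=∅
  n13('dead'): parent n12 fail=20; on 'd' 20 → fail=21;  out ∅∪∅=∅
  n18('abbd'): parent n17 fail=0; on 'd' 0 → fail=10;  out ∅∪∅=∅
  n22('eade'): parent n21 fail=10; on 'e' 10 → fail=11;  out ∅∪∅=∅
  n9('acaba'): parent n8 fail=16; on 'a' 16→0 → fail=5;  out {1}∪∅={1}
  n14('deadc'): parent n13 fail=21; on 'c' 21→10→0 → fail=0;  out ∅∪∅=∅
  n19('abbda'): parent n18 fail=10; on 'a' 10→0 → fail=5;  out {3}∪∅={3}
  n23('eaded'): parent n22 fail=11; on 'd' 11→1→0 → fail=10;  out {4}∪∅={4}
  n15('deadcb'): parent n14 fail=0; on 'b' 0 → fail=0;  out {2}∪∅={2}

Run:
pos 0 'b': at 0
pos 1 'e': at 1
pos 2 'a': at 20
pos 3 'd': at 21
pos 4 'e': at 22
pos 5 'd': at 23  emit P4@[1:5]
pos 6 'a': at 5 (via fail)
pos 7 'b': at 16
pos 8 'b': at 17
pos 9 'd': at 18
pos 10 'a': at 19  emit P3@[6:10]
pos 11 'a': at 5 (via fail)
pos 12 'c': at 6
pos 13 'b': at 0 (via fail)
pos 14 'b': at 0
pos 15 'b': at 0
pos 16 'a': at 5
pos 17 'e': at 1 (via fail)
pos 18 'd': at 10 (via fail)
pos 19 'e': at 11
pos 20 'a': at 12
pos 21 'd': at 13
pos 22 'c': at 14
pos 23 'b': at 15  emit P2@[18:23]
pos 24 'e': at 1 (via fail)
pos 25 'b': at 24

Result: [[5,4],[10,3],[23,2]]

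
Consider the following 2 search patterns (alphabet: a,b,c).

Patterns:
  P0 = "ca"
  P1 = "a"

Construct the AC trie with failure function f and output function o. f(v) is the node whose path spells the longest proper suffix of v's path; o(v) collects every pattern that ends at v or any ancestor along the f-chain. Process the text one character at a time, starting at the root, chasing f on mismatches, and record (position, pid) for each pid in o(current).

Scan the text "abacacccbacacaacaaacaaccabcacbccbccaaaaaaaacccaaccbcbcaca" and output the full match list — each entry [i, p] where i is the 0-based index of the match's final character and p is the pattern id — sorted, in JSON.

Build:
Trie nodes:
  0='ε' goto a→3 c→1
  1='c' goto a→2
  2='ca' goto ·  ←P0
  3='a' goto ·  ←P1

BFS fail/out derivation:
  n1('c'): parent n0 fail=0; on 'c' 0 → fail=0;  out ∅∪∅=∅
  n3('a'): parent n0 fail=0; on 'a' 0 → fail=0;  out {1}∪∅={1}
  n2('ca'): parent n1 fail=0; on 'a' 0 → fail=3;  out {0}∪{1}={0,1}

Scan:
i=0 'a': node 0→3  → match P1@[0:0]
i=1 'b': node 3→0 (fail-walked)
i=2 'a': node 0→3  → match P1@[2:2]
i=3 'c': node 3→1 (fail-walked)
i=4 'a': node 1→2  → match P0@[3:4],P1@[4:4]
i=5 'c': node 2→1 (fail-walked)
i=6 'c': node 1→1 (fail-walked)
i=7 'c': node 1→1 (fail-walked)
i=8 'b': node 1→0 (fail-walked)
i=9 'a': node 0→3  → match P1@[9:9]
i=10 'c': node 3→1 (fail-walked)
i=11 'a': node 1→2  → match P0@[10:11],P1@[11:11]
i=12 'c': node 2→1 (fail-walked)
i=13 'a': node 1→2  → match P0@[12:13],P1@[13:13]
i=14 'a': node 2→3 (fail-walked)  → match P1@[14:14]
i=15 'c': node 3→1 (fail-walked)
i=16 'a': node 1→2  → match P0@[15:16],P1@[16:16]
i=17 'a': node 2→3 (fail-walked)  → match P1@[17:17]
i=18 'a': node 3→3 (fail-walked)  → match P1@[18:18]
i=19 'c': node 3→1 (fail-walked)
i=20 'a': node 1→2  → match P0@[19:20],P1@[20:20]
i=21 'a': node 2→3 (fail-walked)  → match P1@[21:21]
i=22 'c': node 3→1 (fail-walked)
i=23 'c': node 1→1 (fail-walked)
i=24 'a': node 1→2  → match P0@[23:24],P1@[24:24]
i=25 'b': node 2→0 (fail-walked)
i=26 'c': node 0→1
i=27 'a': node 1→2  → match P0@[26:27],P1@[27:27]
i=28 'c': node 2→1 (fail-walked)
i=29 'b': node 1→0 (fail-walked)
i=30 'c': node 0→1
i=31 'c': node 1→1 (fail-walked)
i=32 'b': node 1→0 (fail-walked)
i=33 'c': node 0→1
i=34 'c': node 1→1 (fail-walked)
i=35 'a': node 1→2  → match P0@[34:35],P1@[35:35]
i=36 'a': node 2→3 (fail-walked)  → match P1@[36:36]
i=37 'a': node 3→3 (fail-walked)  → match P1@[37:37]
i=38 'a': node 3→3 (fail-walked)  → match P1@[38:38]
i=39 'a': node 3→3 (fail-walked)  → match P1@[39:39]
i=40 'a': node 3→3 (fail-walked)  → match P1@[40:40]
i=41 'a': node 3→3 (fail-walked)  → match P1@[41:41]
i=42 'a': node 3→3 (fail-walked)  → match P1@[42:42]
i=43 'c': node 3→1 (fail-walked)
i=44 'c': node 1→1 (fail-walked)
i=45 'c': node 1→1 (fail-walked)
i=46 'a': node 1→2  → match P0@[45:46],P1@[46:46]
i=47 'a': node 2→3 (fail-walked)  → match P1@[47:47]
i=48 'c': node 3→1 (fail-walked)
i=49 'c': node 1→1 (fail-walked)
i=50 'b': node 1→0 (fail-walked)
i=51 'c': node 0→1
i=52 'b': node 1→0 (fail-walked)
i=53 'c': node 0→1
i=54 'a': node 1→2  → match P0@[53:54],P1@[54:54]
i=55 'c': node 2→1 (fail-walked)
i=56 'a': node 1→2  → match P0@[55:56],P1@[56:56]

Result: [[0,1],[2,1],[4,0],[4,1],[9,1],[11,0],[11,1],[13,0],[13,1],[14,1],[16,0],[16,1],[17,1],[18,1],[20,0],[20,1],[21,1],[24,0],[24,1],[27,0],[27,1],[35,0],[35,1],[36,1],[37,1],[38,1],[39,1],[40,1],[41,1],[42,1],[46,0],[46,1],[47,1],[54,0],[54,1],[56,0],[56,1]]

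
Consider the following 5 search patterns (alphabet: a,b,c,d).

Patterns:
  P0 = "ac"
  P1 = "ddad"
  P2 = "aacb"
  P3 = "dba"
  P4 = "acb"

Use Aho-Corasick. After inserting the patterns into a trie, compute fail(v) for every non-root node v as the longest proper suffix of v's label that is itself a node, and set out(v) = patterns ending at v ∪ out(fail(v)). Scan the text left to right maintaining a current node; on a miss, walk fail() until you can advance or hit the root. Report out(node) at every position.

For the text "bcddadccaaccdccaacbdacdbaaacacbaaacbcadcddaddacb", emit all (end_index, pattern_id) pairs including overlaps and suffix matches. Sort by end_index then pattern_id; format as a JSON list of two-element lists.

Construct AC machine:
Trie (insert patterns):
  n0 'ε': a→1 d→3
  n1 'a': a→7 c→2
  n2 'ac': b→12  [P0 ends]
  n3 'd': b→10 d→4
  n4 'dd': a→5
  n5 'dda': d→6
  n6 'ddad': ·  [P1 ends]
  n7 'aa': c→8
  n8 'aac': b→9
  n9 'aacb': ·  [P2 ends]
  n10 'db': a→11
  n11 'dba': ·  [P3 ends]
  n12 'acb': ·  [P4 ends]

Failure links (BFS by depth):
  fail(1) 'a': from fail(0)=0 chase 'a': 0 ⇒ 0;  out=∅∪out(0)=∅
  fail(3) 'd': from fail(0)=0 chase 'd': 0 ⇒ 0;  out=∅∪out(0)=∅
  fail(2) 'ac': from fail(1)=0 chase 'c': 0 ⇒ 0;  out={0}∪out(0)={0}
  fail(4) 'dd': from fail(3)=0 chase 'd': 0 ⇒ 3;  out=∅∪out(3)=∅
  fail(7) 'aa': from fail(1)=0 chase 'a': 0 ⇒ 1;  out=∅∪out(1)=∅
  fail(10) 'db': from fail(3)=0 chase 'b': 0 ⇒ 0;  out=∅∪out(0)=∅
  fail(5) 'dda': from fail(4)=3 chase 'a': 3→0 ⇒ 1;  out=∅∪out(1)=∅
  fail(8) 'aac': from fail(7)=1 chase 'c': 1 ⇒ 2;  out=∅∪out(2)={0}
  fail(11) 'dba': from fail(10)=0 chase 'a': 0 ⇒ 1;  out={3}∪out(1)={3}
  fail(12) 'acb': from fail(2)=0 chase 'b': 0 ⇒ 0;  out={4}∪out(0)={4}
  fail(6) 'ddad': from fail(5)=1 chase 'd': 1→0 ⇒ 3;  out={1}∪out(3)={1}
  fail(9) 'aacb': from fail(8)=2 chase 'b': 2 ⇒ 12;  out={2}∪out(12)={2,4}

Scan:
pos 0 'b': at 0
pos 1 'c': at 0
pos 2 'd': at 3
pos 3 'd': at 4
pos 4 'a': at 5
pos 5 'd': at 6  → match P1@[2:5]
pos 6 'c': at 0 (via fail)
pos 7 'c': at 0
pos 8 'a': at 1
pos 9 'a': at 7
pos 10 'c': at 8  → match P0@[9:10]
pos 11 'c': at 0 (via fail)
pos 12 'd': at 3
pos 13 'c': at 0 (via fail)
pos 14 'c': at 0
pos 15 'a': at 1
pos 16 'a': at 7
pos 17 'c': at 8  → match P0@[16:17]
pos 18 'b': at 9  → match P2@[15:18],P4@[16:18]
pos 19 'd': at 3 (via fail)
pos 20 'a': at 1 (via fail)
pos 21 'c': at 2  → match P0@[20:21]
pos 22 'd': at 3 (via fail)
pos 23 'b': at 10
pos 24 'a': at 11  → match P3@[22:24]
pos 25 'a': at 7 (via fail)
pos 26 'a': at 7 (via fail)
pos 27 'c': at 8  → match P0@[26:27]
pos 28 'a': at 1 (via fail)
pos 29 'c': at 2  → match P0@[28:29]
pos 30 'b': at 12  → match P4@[28:30]
pos 31 'a': at 1 (via fail)
pos 32 'a': at 7
pos 33 'a': at 7 (via fail)
pos 34 'c': at 8  → match P0@[33:34]
pos 35 'b': at 9  → match P2@[32:35],P4@[33:35]
pos 36 'c': at 0 (via fail)
pos 37 'a': at 1
pos 38 'd': at 3 (via fail)
pos 39 'c': at 0 (via fail)
pos 40 'd': at 3
pos 41 'd': at 4
pos 42 'a': at 5
pos 43 'd': at 6  → match P1@[40:43]
pos 44 'd': at 4 (via fail)
pos 45 'a': at 5
pos 46 'c': at 2 (via fail)  → match P0@[45:46]
pos 47 'b': at 12  → match P4@[45:47]

Result: [[5,1],[10,0],[17,0],[18,2],[18,4],[21,0],[24,3],[27,0],[29,0],[30,4],[34,0],[35,2],[35,4],[43,1],[46,0],[47,4]]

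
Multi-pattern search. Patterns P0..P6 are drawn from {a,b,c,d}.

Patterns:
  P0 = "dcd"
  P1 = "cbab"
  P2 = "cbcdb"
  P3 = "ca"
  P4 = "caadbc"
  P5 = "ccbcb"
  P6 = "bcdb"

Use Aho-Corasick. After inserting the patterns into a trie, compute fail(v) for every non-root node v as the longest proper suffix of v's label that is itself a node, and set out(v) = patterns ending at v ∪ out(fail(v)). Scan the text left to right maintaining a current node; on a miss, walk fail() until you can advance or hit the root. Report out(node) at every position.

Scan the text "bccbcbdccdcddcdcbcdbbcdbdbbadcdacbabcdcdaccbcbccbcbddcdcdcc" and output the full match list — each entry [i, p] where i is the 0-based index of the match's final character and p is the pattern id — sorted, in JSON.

Build:
Trie (insert patterns):
  n0 'ε': b→20 c→4 d→1
  n1 'd': c→2
  n2 'dc': d→3
  n3 'dcd': ·  [P0 ends]
  n4 'c': a→11 b→5 c→16
  n5 'cb': a→6 c→8
  n6 'cba': b→7
  n7 'cbab': ·  [P1 ends]
  n8 'cbc': d→9
  n9 'cbcd': b→10
  n10 'cbcdb': ·  [P2 ends]
  n11 'ca': a→12  [P3 ends]
  n12 'caa': d→13
  n13 'caad': b→14
  n14 'caadb': c→15
  n15 'caadbc': ·  [P4 ends]
  n16 'cc': b→17
  n17 'ccb': c→18
  n18 'ccbc': b→19
  n19 'ccbcb': ·  [P5 ends]
  n20 'b': c→21
  n21 'bc': d→22
  n22 'bcd': b→23
  n23 'bcdb': ·  [P6 ends]

BFS fail/out derivation:
  n1('d'): parent n0 fail=0; on 'd' 0 → fail=0;  out ∅∪∅=∅
  n4('c'): parent n0 fail=0; on 'c' 0 → fail=0;  out ∅∪∅=∅
  n20('b'): parent n0 fail=0; on 'b' 0 → fail=0;  out ∅∪∅=∅
  n2('dc'): parent n1 fail=0; on 'c' 0 → fail=4;  out ∅∪∅=∅
  n5('cb'): parent n4 fail=0; on 'b' 0 → fail=20;  out ∅∪∅=∅
  n11('ca'): parent n4 fail=0; on 'a' 0 → fail=0;  out {3}∪∅={3}
  n16('cc'): parent n4 fail=0; on 'c' 0 → fail=4;  out ∅∪∅=∅
  n21('bc'): parent n20 fail=0; on 'c' 0 → fail=4;  out ∅∪∅=∅
  n3('dcd'): parent n2 fail=4; on 'd' 4→0 → fail=1;  out {0}∪∅={0}
  n6('cba'): parent n5 fail=20; on 'a' 20→0 → fail=0;  out ∅∪∅=∅
  n8('cbc'): parent n5 fail=20; on 'c' 20 → fail=21;  out ∅∪∅=∅
  n12('caa'): parent n11 fail=0; on 'a' 0 → fail=0;  out ∅∪∅=∅
  n17('ccb'): parent n16 fail=4; on 'b' 4 → fail=5;  out ∅∪∅=∅
  n22('bcd'): parent n21 fail=4; on 'd' 4→0 → fail=1;  out ∅∪∅=∅
  n7('cbab'): parent n6 fail=0; on 'b' 0 → fail=20;  out {1}∪∅={1}
  n9('cbcd'): parent n8 fail=21; on 'd' 21 → fail=22;  out ∅∪∅=∅
  n13('caad'): parent n12 fail=0; on 'd' 0 → fail=1;  out ∅∪∅=∅
  n18('ccbc'): parent n17 fail=5; on 'c' 5 → fail=8;  out ∅∪∅=∅
  n23('bcdb'): parent n22 fail=1; on 'b' 1→0 → fail=20;  out {6}∪∅={6}
  n10('cbcdb'): parent n9 fail=22; on 'b' 22 → fail=23;  out {2}∪{6}={2,6}
  n14('caadb'): parent n13 fail=1; on 'b' 1→0 → fail=20;  out ∅∪∅=∅
  n19('ccbcb'): parent n18 fail=8; on 'b' 8→21→4 → fail=5;  out {5}∪∅={5}
  n15('caadbc'): parent n14 fail=20; on 'c' 20 → fail=21;  out {4}∪∅={4}

Run:
[0] read 'b'  n0⇒n20
[1] read 'c'  n20⇒n21
[2] read 'c'  n21⇒n16 (fail-walked)
[3] read 'b'  n16⇒n17
[4] read 'c'  n17⇒n18
[5] read 'b'  n18⇒n19  emit P5@[1:5]
[6] read 'd'  n19⇒n1 (fail-walked)
[7] read 'c'  n1⇒n2
[8] read 'c'  n2⇒n16 (fail-walked)
[9] read 'd'  n16⇒n1 (fail-walked)
[10] read 'c'  n1⇒n2
[11] read 'd'  n2⇒n3  emit P0@[9:11]
[12] read 'd'  n3⇒n1 (fail-walked)
[13] read 'c'  n1⇒n2
[14] read 'd'  n2⇒n3  emit P0@[12:14]
[15] read 'c'  n3⇒n2 (fail-walked)
[16] read 'b'  n2⇒n5 (fail-walked)
[17] read 'c'  n5⇒n8
[18] read 'd'  n8⇒n9
[19] read 'b'  n9⇒n10  emit P2@[15:19],P6@[16:19]
[20] read 'b'  n10⇒n20 (fail-walked)
[21] read 'c'  n20⇒n21
[22] read 'd'  n21⇒n22
[23] read 'b'  n22⇒n23  emit P6@[20:23]
[24] read 'd'  n23⇒n1 (fail-walked)
[25] read 'b'  n1⇒n20 (fail-walked)
[26] read 'b'  n20⇒n20 (fail-walked)
[27] read 'a'  n20⇒n0 (fail-walked)
[28] read 'd'  n0⇒n1
[29] read 'c'  n1⇒n2
[30] read 'd'  n2⇒n3  emit P0@[28:30]
[31] read 'a'  n3⇒n0 (fail-walked)
[32] read 'c'  n0⇒n4
[33] read 'b'  n4⇒n5
[34] read 'a'  n5⇒n6
[35] read 'b'  n6⇒n7  emit P1@[32:35]
[36] read 'c'  n7⇒n21 (fail-walked)
[37] read 'd'  n21⇒n22
[38] read 'c'  n22⇒n2 (fail-walked)
[39] read 'd'  n2⇒n3  emit P0@[37:39]
[40] read 'a'  n3⇒n0 (fail-walked)
[41] read 'c'  n0⇒n4
[42] read 'c'  n4⇒n16
[43] read 'b'  n16⇒n17
[44] read 'c'  n17⇒n18
[45] read 'b'  n18⇒n19  emit P5@[41:45]
[46] read 'c'  n19⇒n8 (fail-walked)
[47] read 'c'  n8⇒n16 (fail-walked)
[48] read 'b'  n16⇒n17
[49] read 'c'  n17⇒n18
[50] read 'b'  n18⇒n19  emit P5@[46:50]
[51] read 'd'  n19⇒n1 (fail-walked)
[52] read 'd'  n1⇒n1 (fail-walked)
[53] read 'c'  n1⇒n2
[54] read 'd'  n2⇒n3  emit P0@[52:54]
[55] read 'c'  n3⇒n2 (fail-walked)
[56] read 'd'  n2⇒n3  emit P0@[54:56]
[57] read 'c'  n3⇒n2 (fail-walked)
[58] read 'c'  n2⇒n16 (fail-walked)

All matches (sorted): [[5,5],[11,0],[14,0],[19,2],[19,6],[23,6],[30,0],[35,1],[39,0],[45,5],[50,5],[54,0],[56,0]]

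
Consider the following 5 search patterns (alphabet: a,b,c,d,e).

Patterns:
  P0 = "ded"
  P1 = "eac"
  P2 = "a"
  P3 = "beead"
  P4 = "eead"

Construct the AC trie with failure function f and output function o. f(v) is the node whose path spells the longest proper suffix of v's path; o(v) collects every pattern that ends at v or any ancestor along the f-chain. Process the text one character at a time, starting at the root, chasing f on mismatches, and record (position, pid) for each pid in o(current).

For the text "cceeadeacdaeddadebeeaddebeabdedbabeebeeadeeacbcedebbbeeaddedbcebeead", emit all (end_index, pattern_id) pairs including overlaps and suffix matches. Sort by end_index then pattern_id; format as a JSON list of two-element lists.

Build:
Trie nodes:
  0='ε' goto a→7 b→8 d→1 e→4
  1='d' goto e→2
  2='de' goto d→3
  3='ded' goto ·  [P0 ends]
  4='e' goto a→5 e→13
  5='ea' goto c→6
  6='eac' goto ·  [P1 ends]
  7='a' goto ·  [P2 ends]
  8='b' goto e→9
  9='be' goto e→10
  10='bee' goto a→11
  11='beea' goto d→12
  12='beead' goto ·  [P3 ends]
  13='ee' goto a→14
  14='eea' goto d→15
  15='eead' goto ·  [P4 ends]

BFS fail/out derivation:
  n1('d'): parent n0 fail=0; on 'd' 0 → fail=0;  out ∅∪∅=∅
  n4('e'): parent n0 fail=0; on 'e' 0 → fail=0;  out ∅∪∅=∅
  n7('a'): parent n0 fail=0; on 'a' 0 → fail=0;  out {2}∪∅={2}
  n8('b'): parent n0 fail=0; on 'b' 0 → fail=0;  out ∅∪∅=∅
  n2('de'): parent n1 fail=0; on 'e' 0 → fail=4;  out ∅∪∅=∅
  n5('ea'): parent n4 fail=0; on 'a' 0 → fail=7;  out ∅∪{2}={2}
  n9('be'): parent n8 fail=0; on 'e' 0 → fail=4;  out ∅∪∅=∅
  n13('ee'): parent n4 fail=0; on 'e' 0 → fail=4;  out ∅∪∅=∅
  n3('ded'): parent n2 fail=4; on 'd' 4→0 → fail=1;  out {0}∪∅={0}
  n6('eac'): parent n5 fail=7; on 'c' 7→0 → fail=0;  out {1}∪∅={1}
  n10('bee'): parent n9 fail=4; on 'e' 4 → fail=13;  out ∅∪∅=∅
  n14('eea'): parent n13 fail=4; on 'a' 4 → fail=5;  out ∅∪{2}={2}
  n11('beea'): parent n10 fail=13; on 'a' 13 → fail=14;  out ∅∪{2}={2}
  n15('eead'): parent n14 fail=5; on 'd' 5→7→0 → fail=1;  out {4}∪∅={4}
  n12('beead'): parent n11 fail=14; on 'd' 14 → fail=15;  out {3}∪{4}={3,4}

Text stream:
pos 0 'c': at 0
pos 1 'c': at 0
pos 2 'e': at 4
pos 3 'e': at 13
pos 4 'a': at 14  → match P2@[4:4]
pos 5 'd': at 15  → match P4@[2:5]
pos 6 'e': at 2 ·f
pos 7 'a': at 5 ·f  → match P2@[7:7]
pos 8 'c': at 6  → match P1@[6:8]
pos 9 'd': at 1 ·f
pos 10 'a': at 7 ·f  → match P2@[10:10]
pos 11 'e': at 4 ·f
pos 12 'd': at 1 ·f
pos 13 'd': at 1 ·f
pos 14 'a': at 7 ·f  → match P2@[14:14]
pos 15 'd': at 1 ·f
pos 16 'e': at 2
pos 17 'b': at 8 ·f
pos 18 'e': at 9
pos 19 'e': at 10
pos 20 'a': at 11  → match P2@[20:20]
pos 21 'd': at 12  → match P3@[17:21],P4@[18:21]
pos 22 'd': at 1 ·f
pos 23 'e': at 2
pos 24 'b': at 8 ·f
pos 25 'e': at 9
pos 26 'a': at 5 ·f  → match P2@[26:26]
pos 27 'b': at 8 ·f
pos 28 'd': at 1 ·f
pos 29 'e': at 2
pos 30 'd': at 3  → match P0@[28:30]
pos 31 'b': at 8 ·f
pos 32 'a': at 7 ·f  → match P2@[32:32]
pos 33 'b': at 8 ·f
pos 34 'e': at 9
pos 35 'e': at 10
pos 36 'b': at 8 ·f
pos 37 'e': at 9
pos 38 'e': at 10
pos 39 'a': at 11  → match P2@[39:39]
pos 40 'd': at 12  → match P3@[36:40],P4@[37:40]
pos 41 'e': at 2 ·f
pos 42 'e': at 13 ·f
pos 43 'a': at 14  → match P2@[43:43]
pos 44 'c': at 6 ·f  → match P1@[42:44]
pos 45 'b': at 8 ·f
pos 46 'c': at 0 ·f
pos 47 'e': at 4
pos 48 'd': at 1 ·f
pos 49 'e': at 2
pos 50 'b': at 8 ·f
pos 51 'b': at 8 ·f
pos 52 'b': at 8 ·f
pos 53 'e': at 9
pos 54 'e': at 10
pos 55 'a': at 11  → match P2@[55:55]
pos 56 'd': at 12  → match P3@[52:56],P4@[53:56]
pos 57 'd': at 1 ·f
pos 58 'e': at 2
pos 59 'd': at 3  → match P0@[57:59]
pos 60 'b': at 8 ·f
pos 61 'c': at 0 ·f
pos 62 'e': at 4
pos 63 'b': at 8 ·f
pos 64 'e': at 9
pos 65 'e': at 10
pos 66 'a': at 11  → match P2@[66:66]
pos 67 'd': at 12  → match P3@[63:67],P4@[64:67]

Result: [[4,2],[5,4],[7,2],[8,1],[10,2],[14,2],[20,2],[21,3],[21,4],[26,2],[30,0],[32,2],[39,2],[40,3],[40,4],[43,2],[44,1],[55,2],[56,3],[56,4],[59,0],[66,2],[67,3],[67,4]]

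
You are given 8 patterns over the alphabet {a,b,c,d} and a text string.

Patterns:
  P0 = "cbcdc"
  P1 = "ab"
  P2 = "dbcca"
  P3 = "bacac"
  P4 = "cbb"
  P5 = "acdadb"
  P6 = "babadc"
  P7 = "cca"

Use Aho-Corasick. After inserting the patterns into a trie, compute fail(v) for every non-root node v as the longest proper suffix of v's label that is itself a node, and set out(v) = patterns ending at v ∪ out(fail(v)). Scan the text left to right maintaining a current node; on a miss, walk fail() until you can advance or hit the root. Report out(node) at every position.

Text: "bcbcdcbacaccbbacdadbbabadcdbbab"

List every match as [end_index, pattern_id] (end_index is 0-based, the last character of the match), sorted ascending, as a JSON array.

Build:
Trie nodes:
  0='ε' goto a→6 b→13 c→1 d→8
  1='c' goto b→2 c→28
  2='cb' goto b→18 c→3
  3='cbc' goto d→4
  4='cbcd' goto c→5
  5='cbcdc' goto ·  [P0 ends]
  6='a' goto b→7 c→19
  7='ab' goto ·  [P1 ends]
  8='d' goto b→9
  9='db' goto c→10
  10='dbc' goto c→11
  11='dbcc' goto a→12
  12='dbcca' goto ·  [P2 ends]
  13='b' goto a→14
  14='ba' goto b→24 c→15
  15='bac' goto a→16
  16='baca' goto c→17
  17='bacac' goto ·  [P3 ends]
  18='cbb' goto ·  [P4 ends]
  19='ac' goto d→20
  20='acd' goto a→21
  21='acda' goto d→22
  22='acdad' goto b→23
  23='acdadb' goto ·  [P5 ends]
  24='bab' goto a→25
  25='baba' goto d→26
  26='babad' goto c→27
  27='babadc' goto ·  [P6 ends]
  28='cc' goto a→29
  29='cca' goto ·  [P7 ends]

Failure links (BFS by depth):
  n1('c'): parent n0 fail=0; on 'c' 0 → fail=0;  out ∅∪∅=∅
  n6('a'): parent n0 fail=0; on 'a' 0 → fail=0;  out ∅∪∅=∅
  n8('d'): parent n0 fail=0; on 'd' 0 → fail=0;  out ∅∪∅=∅
  n13('b'): parent n0 fail=0; on 'b' 0 → fail=0;  out ∅∪∅=∅
  n2('cb'): parent n1 fail=0; on 'b' 0 → fail=13;  out ∅∪∅=∅
  n7('ab'): parent n6 fail=0; on 'b' 0 → fail=13;  out {1}∪∅={1}
  n9('db'): parent n8 fail=0; on 'b' 0 → fail=13;  out ∅∪∅=∅
  n14('ba'): parent n13 fail=0; on 'a' 0 → fail=6;  out ∅∪∅=∅
  n19('ac'): parent n6 fail=0; on 'c' 0 → fail=1;  out ∅∪∅=∅
  n28('cc'): parent n1 fail=0; on 'c' 0 → fail=1;  out ∅∪∅=∅
  n3('cbc'): parent n2 fail=13; on 'c' 13→0 → fail=1;  out ∅∪∅=∅
  n10('dbc'): parent n9 fail=13; on 'c' 13→0 → fail=1;  out ∅∪∅=∅
  n15('bac'): parent n14 fail=6; on 'c' 6 → fail=19;  out ∅∪∅=∅
  n18('cbb'): parent n2 fail=13; on 'b' 13→0 → fail=13;  out {4}∪∅={4}
  n20('acd'): parent n19 fail=1; on 'd' 1→0 → fail=8;  out ∅∪∅=∅
  n24('bab'): parent n14 fail=6; on 'b' 6 → fail=7;  out ∅∪{1}={1}
  n29('cca'): parent n28 fail=1; on 'a' 1→0 → fail=6;  out {7}∪∅={7}
  n4('cbcd'): parent n3 fail=1; on 'd' 1→0 → fail=8;  out ∅∪∅=∅
  n11('dbcc'): parent n10 fail=1; on 'c' 1 → fail=28;  out ∅∪∅=∅
  n16('baca'): parent n15 fail=19; on 'a' 19→1→0 → fail=6;  out ∅∪∅=∅
  n21('acda'): parent n20 fail=8; on 'a' 8→0 → fail=6;  out ∅∪∅=∅
  n25('baba'): parent n24 fail=7; on 'a' 7→13 → fail=14;  out ∅∪∅=∅
  n5('cbcdc'): parent n4 fail=8; on 'c' 8→0 → fail=1;  out {0}∪∅={0}
  n12('dbcca'): parent n11 fail=28; on 'a' 28 → fail=29;  out {2}∪{7}={2,7}
  n17('bacac'): parent n16 fail=6; on 'c' 6 → fail=19;  out {3}∪∅={3}
  n22('acdad'): parent n21 fail=6; on 'd' 6→0 → fail=8;  out ∅∪∅=∅
  n26('babad'): parent n25 fail=14; on 'd' 14→6→0 → fail=8;  out ∅∪∅=∅
  n23('acdadb'): parent n22 fail=8; on 'b' 8 → fail=9;  out {5}∪∅={5}
  n27('babadc'): parent n26 fail=8; on 'c' 8→0 → fail=1;  out {6}∪∅={6}

Text stream:
pos 0 'b': at 13
pos 1 'c': at 1 (fail-walked)
pos 2 'b': at 2
pos 3 'c': at 3
pos 4 'd': at 4
pos 5 'c': at 5  emit P0@[1:5]
pos 6 'b': at 2 (fail-walked)
pos 7 'a': at 14 (fail-walked)
pos 8 'c': at 15
pos 9 'a': at 16
pos 10 'c': at 17  emit P3@[6:10]
pos 11 'c': at 28 (fail-walked)
pos 12 'b': at 2 (fail-walked)
pos 13 'b': at 18  emit P4@[11:13]
pos 14 'a': at 14 (fail-walked)
pos 15 'c': at 15
pos 16 'd': at 20 (fail-walked)
pos 17 'a': at 21
pos 18 'd': at 22
pos 19 'b': at 23  emit P5@[14:19]
pos 20 'b': at 13 (fail-walked)
pos 21 'a': at 14
pos 22 'b': at 24  emit P1@[21:22]
pos 23 'a': at 25
pos 24 'd': at 26
pos 25 'c': at 27  emit P6@[20:25]
pos 26 'd': at 8 (fail-walked)
pos 27 'b': at 9
pos 28 'b': at 13 (fail-walked)
pos 29 'a': at 14
pos 30 'b': at 24  emit P1@[29:30]

Matches: [[5,0],[10,3],[13,4],[19,5],[22,1],[25,6],[30,1]]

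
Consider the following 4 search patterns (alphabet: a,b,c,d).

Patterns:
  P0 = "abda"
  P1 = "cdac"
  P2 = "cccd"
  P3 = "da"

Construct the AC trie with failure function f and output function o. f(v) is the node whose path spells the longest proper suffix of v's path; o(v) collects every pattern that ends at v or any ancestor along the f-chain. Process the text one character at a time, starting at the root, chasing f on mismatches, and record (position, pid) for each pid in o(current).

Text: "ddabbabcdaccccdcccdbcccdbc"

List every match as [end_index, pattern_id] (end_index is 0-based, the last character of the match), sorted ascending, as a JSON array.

Construct AC machine:
Trie nodes:
  n0 'ε': a→1 c→5 d→12
  n1 'a': b→2
  n2 'ab': d→3
  n3 'abd': a→4
  n4 'abda': ·  ←P0
  n5 'c': c→9 d→6
  n6 'cd': a→7
  n7 'cda': c→8
  n8 'cdac': ·  ←P1
  n9 'cc': c→10
  n10 'ccc': d→11
  n11 'cccd': ·  ←P2
  n12 'd': a→13
  n13 'da': ·  ←P3

Failure links (BFS by depth):
  n1('a'): parent n0 fail=0; on 'a' 0 → fail=0;  out ∅∪∅=∅
  n5('c'): parent n0 fail=0; on 'c' 0 → fail=0;  out ∅∪∅=∅
  n12('d'): parent n0 fail=0; on 'd' 0 → fail=0;  out ∅∪∅=∅
  n2('ab'): parent n1 fail=0; on 'b' 0 → fail=0;  out ∅∪∅=∅
  n6('cd'): parent n5 fail=0; on 'd' 0 → fail=12;  out ∅∪∅=∅
  n9('cc'): parent n5 fail=0; on 'c' 0 → fail=5;  out ∅∪∅=∅
  n13('da'): parent n12 fail=0; on 'a' 0 → fail=1;  out {3}∪∅={3}
  n3('abd'): parent n2 fail=0; on 'd' 0 → fail=12;  out ∅∪∅=∅
  n7('cda'): parent n6 fail=12; on 'a' 12 → fail=13;  out ∅∪{3}={3}
  n10('ccc'): parent n9 fail=5; on 'c' 5 → fail=9;  out ∅∪∅=∅
  n4('abda'): parent n3 fail=12; on 'a' 12 → fail=13;  out {0}∪{3}={0,3}
  n8('cdac'): parent n7 fail=13; on 'c' 13→1→0 → fail=5;  out {1}∪∅={1}
  n11('cccd'): parent n10 fail=9; on 'd' 9→5 → fail=6;  out {2}∪∅={2}

Scan:
i=0 'd': node 0→12
i=1 'd': node 12→12 (fail-walked)
i=2 'a': node 12→13  ** P3@[1:2]
i=3 'b': node 13→2 (fail-walked)
i=4 'b': node 2→0 (fail-walked)
i=5 'a': node 0→1
i=6 'b': node 1→2
i=7 'c': node 2→5 (fail-walked)
i=8 'd': node 5→6
i=9 'a': node 6→7  ** P3@[8:9]
i=10 'c': node 7→8  ** P1@[7:10]
i=11 'c': node 8→9 (fail-walked)
i=12 'c': node 9→10
i=13 'c': node 10→10 (fail-walked)
i=14 'd': node 10→11  ** P2@[11:14]
i=15 'c': node 11→5 (fail-walked)
i=16 'c': node 5→9
i=17 'c': node 9→10
i=18 'd': node 10→11  ** P2@[15:18]
i=19 'b': node 11→0 (fail-walked)
i=20 'c': node 0→5
i=21 'c': node 5→9
i=22 'c': node 9→10
i=23 'd': node 10→11  ** P2@[20:23]
i=24 'b': node 11→0 (fail-walked)
i=25 'c': node 0→5

Matches: [[2,3],[9,3],[10,1],[14,2],[18,2],[23,2]]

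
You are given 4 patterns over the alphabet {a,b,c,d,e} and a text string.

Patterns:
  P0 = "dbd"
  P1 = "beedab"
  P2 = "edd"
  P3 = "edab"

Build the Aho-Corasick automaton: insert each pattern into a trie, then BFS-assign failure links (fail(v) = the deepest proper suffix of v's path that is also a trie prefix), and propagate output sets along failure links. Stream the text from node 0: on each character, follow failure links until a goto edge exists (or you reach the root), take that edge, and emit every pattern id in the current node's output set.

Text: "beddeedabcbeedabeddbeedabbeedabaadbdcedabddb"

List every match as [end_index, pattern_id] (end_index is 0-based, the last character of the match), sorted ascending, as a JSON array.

Build:
Trie nodes:
  n0 'ε': b→4 d→1 e→10
  n1 'd': b→2
  n2 'db': d→3
  n3 'dbd': ·  ←P0
  n4 'b': e→5
  n5 'be': e→6
  n6 'bee': d→7
  n7 'beed': a→8
  n8 'beeda': b→9
  n9 'beedab': ·  ←P1
  n10 'e': d→11
  n11 'ed': a→13 d→12
  n12 'edd': ·  ←P2
  n13 'eda': b→14
  n14 'edab': ·  ←P3

BFS fail/out derivation:
  fail(1) 'd': from fail(0)=0 chase 'd': 0 ⇒ 0;  out=∅∪out(0)=∅
  fail(4) 'b': from fail(0)=0 chase 'b': 0 ⇒ 0;  out=∅∪out(0)=∅
  fail(10) 'e': from fail(0)=0 chase 'e': 0 ⇒ 0;  out=∅∪out(0)=∅
  fail(2) 'db': from fail(1)=0 chase 'b': 0 ⇒ 4;  out=∅∪out(4)=∅
  fail(5) 'be': from fail(4)=0 chase 'e': 0 ⇒ 10;  out=∅∪out(10)=∅
  fail(11) 'ed': from fail(10)=0 chase 'd': 0 ⇒ 1;  out=∅∪out(1)=∅
  fail(3) 'dbd': from fail(2)=4 chase 'd': 4→0 ⇒ 1;  out={0}∪out(1)={0}
  fail(6) 'bee': from fail(5)=10 chase 'e': 10→0 ⇒ 10;  out=∅∪out(10)=∅
  fail(12) 'edd': from fail(11)=1 chase 'd': 1→0 ⇒ 1;  out={2}∪out(1)={2}
  fail(13) 'eda': from fail(11)=1 chase 'a': 1→0 ⇒ 0;  out=∅∪out(0)=∅
  fail(7) 'beed': from fail(6)=10 chase 'd': 10 ⇒ 11;  out=∅∪out(11)=∅
  fail(14) 'edab': from fail(13)=0 chase 'b': 0 ⇒ 4;  out={3}∪out(4)={3}
  fail(8) 'beeda': from fail(7)=11 chase 'a': 11 ⇒ 13;  out=∅∪out(13)=∅
  fail(9) 'beedab': from fail(8)=13 chase 'b': 13 ⇒ 14;  out={1}∪out(14)={1,3}

Scan:
[0] read 'b'  n0⇒n4
[1] read 'e'  n4⇒n5
[2] read 'd'  n5⇒n11 (fail-walked)
[3] read 'd'  n11⇒n12  emit P2@[1:3]
[4] read 'e'  n12⇒n10 (fail-walked)
[5] read 'e'  n10⇒n10 (fail-walked)
[6] read 'd'  n10⇒n11
[7] read 'a'  n11⇒n13
[8] read 'b'  n13⇒n14  emit P3@[5:8]
[9] read 'c'  n14⇒n0 (fail-walked)
[10] read 'b'  n0⇒n4
[11] read 'e'  n4⇒n5
[12] read 'e'  n5⇒n6
[13] read 'd'  n6⇒n7
[14] read 'a'  n7⇒n8
[15] read 'b'  n8⇒n9  emit P1@[10:15],P3@[12:15]
[16] read 'e'  n9⇒n5 (fail-walked)
[17] read 'd'  n5⇒n11 (fail-walked)
[18] read 'd'  n11⇒n12  emit P2@[16:18]
[19] read 'b'  n12⇒n2 (fail-walked)
[20] read 'e'  n2⇒n5 (fail-walked)
[21] read 'e'  n5⇒n6
[22] read 'd'  n6⇒n7
[23] read 'a'  n7⇒n8
[24] read 'b'  n8⇒n9  emit P1@[19:24],P3@[21:24]
[25] read 'b'  n9⇒n4 (fail-walked)
[26] read 'e'  n4⇒n5
[27] read 'e'  n5⇒n6
[28] read 'd'  n6⇒n7
[29] read 'a'  n7⇒n8
[30] read 'b'  n8⇒n9  emit P1@[25:30],P3@[27:30]
[31] read 'a'  n9⇒n0 (fail-walked)
[32] read 'a'  n0⇒n0
[33] read 'd'  n0⇒n1
[34] read 'b'  n1⇒n2
[35] read 'd'  n2⇒n3  emit P0@[33:35]
[36] read 'c'  n3⇒n0 (fail-walked)
[37] read 'e'  n0⇒n10
[38] read 'd'  n10⇒n11
[39] read 'a'  n11⇒n13
[40] read 'b'  n13⇒n14  emit P3@[37:40]
[41] read 'd'  n14⇒n1 (fail-walked)
[42] read 'd'  n1⇒n1 (fail-walked)
[43] read 'b'  n1⇒n2

All matches (sorted): [[3,2],[8,3],[15,1],[15,3],[18,2],[24,1],[24,3],[30,1],[30,3],[35,0],[40,3]]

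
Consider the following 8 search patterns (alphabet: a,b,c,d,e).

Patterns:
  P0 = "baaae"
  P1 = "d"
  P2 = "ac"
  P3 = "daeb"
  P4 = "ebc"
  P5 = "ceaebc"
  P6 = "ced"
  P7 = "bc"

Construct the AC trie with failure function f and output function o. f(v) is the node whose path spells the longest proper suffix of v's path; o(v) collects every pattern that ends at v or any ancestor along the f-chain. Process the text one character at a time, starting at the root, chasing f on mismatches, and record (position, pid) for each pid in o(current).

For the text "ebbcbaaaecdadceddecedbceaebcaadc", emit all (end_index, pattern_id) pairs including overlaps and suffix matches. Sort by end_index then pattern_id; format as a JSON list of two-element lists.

Construct AC machine:
Trie nodes:
  0='ε' goto a→7 b→1 c→15 d→6 e→12
  1='b' goto a→2 c→22
  2='ba' goto a→3
  3='baa' goto a→4
  4='baaa' goto e→5
  5='baaae' goto ·  [P0 ends]
  6='d' goto a→9  [P1 ends]
  7='a' goto c→8
  8='ac' goto ·  [P2 ends]
  9='da' goto e→10
  10='dae' goto b→11
  11='daeb' goto ·  [P3 ends]
  12='e' goto b→13
  13='eb' goto c→14
  14='ebc' goto ·  [P4 ends]
  15='c' goto e→16
  16='ce' goto a→17 d→21
  17='cea' goto e→18
  18='ceae' goto b→19
  19='ceaeb' goto c→20
  20='ceaebc' goto ·  [P5 ends]
  21='ced' goto ·  [P6 ends]
  22='bc' goto ·  [P7 ends]

Failure links (BFS by depth):
  n1('b'): parent n0 fail=0; on 'b' 0 → fail=0;  out ∅∪∅=∅
  n6('d'): parent n0 fail=0; on 'd' 0 → fail=0;  out {1}∪∅={1}
  n7('a'): parent n0 fail=0; on 'a' 0 → fail=0;  out ∅∪∅=∅
  n12('e'): parent n0 fail=0; on 'e' 0 → fail=0;  out ∅∪∅=∅
  n15('c'): parent n0 fail=0; on 'c' 0 → fail=0;  out ∅∪∅=∅
  n2('ba'): parent n1 fail=0; on 'a' 0 → fail=7;  out ∅∪∅=∅
  n8('ac'): parent n7 fail=0; on 'c' 0 → fail=15;  out {2}∪∅={2}
  n9('da'): parent n6 fail=0; on 'a' 0 → fail=7;  out ∅∪∅=∅
  n13('eb'): parent n12 fail=0; on 'b' 0 → fail=1;  out ∅∪∅=∅
  n16('ce'): parent n15 fail=0; on 'e' 0 → fail=12;  out ∅∪∅=∅
  n22('bc'): parent n1 fail=0; on 'c' 0 → fail=15;  out {7}∪∅={7}
  n3('baa'): parent n2 fail=7; on 'a' 7→0 → fail=7;  out ∅∪∅=∅
  n10('dae'): parent n9 fail=7; on 'e' 7→0 → fail=12;  out ∅∪∅=∅
  n14('ebc'): parent n13 fail=1; on 'c' 1 → fail=22;  out {4}∪{7}={4,7}
  n17('cea'): parent n16 fail=12; on 'a' 12→0 → fail=7;  out ∅∪∅=∅
  n21('ced'): parent n16 fail=12; on 'd' 12→0 → fail=6;  out {6}∪{1}={1,6}
  n4('baaa'): parent n3 fail=7; on 'a' 7→0 → fail=7;  out ∅∪∅=∅
  n11('daeb'): parent n10 fail=12; on 'b' 12 → fail=13;  out {3}∪∅={3}
  n18('ceae'): parent n17 fail=7; on 'e' 7→0 → fail=12;  out ∅∪∅=∅
  n5('baaae'): parent n4 fail=7; on 'e' 7→0 → fail=12;  out {0}∪∅={0}
  n19('ceaeb'): parent n18 fail=12; on 'b' 12 → fail=13;  out ∅∪∅=∅
  n20('ceaebc'): parent n19 fail=13; on 'c' 13 → fail=14;  out {5}∪{4,7}={4,5,7}

Text stream:
i=0 'e': node 0→12
i=1 'b': node 12→13
i=2 'b': node 13→1 ·f
i=3 'c': node 1→22  ** P7@[2:3]
i=4 'b': node 22→1 ·f
i=5 'a': node 1→2
i=6 'a': node 2→3
i=7 'a': node 3→4
i=8 'e': node 4→5  ** P0@[4:8]
i=9 'c': node 5→15 ·f
i=10 'd': node 15→6 ·f  ** P1@[10:10]
i=11 'a': node 6→9
i=12 'd': node 9→6 ·f  ** P1@[12:12]
i=13 'c': node 6→15 ·f
i=14 'e': node 15→16
i=15 'd': node 16→21  ** P1@[15:15],P6@[13:15]
i=16 'd': node 21→6 ·f  ** P1@[16:16]
i=17 'e': node 6→12 ·f
i=18 'c': node 12→15 ·f
i=19 'e': node 15→16
i=20 'd': node 16→21  ** P1@[20:20],P6@[18:20]
i=21 'b': node 21→1 ·f
i=22 'c': node 1→22  ** P7@[21:22]
i=23 'e': node 22→16 ·f
i=24 'a': node 16→17
i=25 'e': node 17→18
i=26 'b': node 18→19
i=27 'c': node 19→20  ** P4@[25:27],P5@[22:27],P7@[26:27]
i=28 'a': node 20→7 ·f
i=29 'a': node 7→7 ·f
i=30 'd': node 7→6 ·f  ** P1@[30:30]
i=31 'c': node 6→15 ·f

Result: [[3,7],[8,0],[10,1],[12,1],[15,1],[15,6],[16,1],[20,1],[20,6],[22,7],[27,4],[27,5],[27,7],[30,1]]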